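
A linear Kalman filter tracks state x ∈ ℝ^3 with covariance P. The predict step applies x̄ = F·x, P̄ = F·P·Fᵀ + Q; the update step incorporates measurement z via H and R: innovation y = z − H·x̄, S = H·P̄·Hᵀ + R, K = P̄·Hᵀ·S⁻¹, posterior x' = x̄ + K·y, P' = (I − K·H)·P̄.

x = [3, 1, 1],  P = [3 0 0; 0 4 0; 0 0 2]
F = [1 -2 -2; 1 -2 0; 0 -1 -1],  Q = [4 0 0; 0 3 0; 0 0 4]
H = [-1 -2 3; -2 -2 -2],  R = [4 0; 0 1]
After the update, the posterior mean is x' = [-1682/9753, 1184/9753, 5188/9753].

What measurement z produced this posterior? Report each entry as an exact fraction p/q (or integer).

z = [2, -1]

x̄ = F·x = [-1, 1, -2]
P̄ = F·P·Fᵀ + Q = [31 19 12; 19 22 8; 12 8 10]
S = H·P̄·Hᵀ + R = [121 140; 140 565]
K = P̄·Hᵀ·S⁻¹ = [-257/9753 -10384/48765; -1663/9753 -6398/48765; 1906/9753 -1508/9753]
x' − x̄ = [8071/9753, -8569/9753, 24694/9753] = K·y
y = (KᵀK)⁻¹·Kᵀ·(x' − x̄) = [9, -5]
z = y + H·x̄ = [9, -5] + [-7, 4] = [2, -1]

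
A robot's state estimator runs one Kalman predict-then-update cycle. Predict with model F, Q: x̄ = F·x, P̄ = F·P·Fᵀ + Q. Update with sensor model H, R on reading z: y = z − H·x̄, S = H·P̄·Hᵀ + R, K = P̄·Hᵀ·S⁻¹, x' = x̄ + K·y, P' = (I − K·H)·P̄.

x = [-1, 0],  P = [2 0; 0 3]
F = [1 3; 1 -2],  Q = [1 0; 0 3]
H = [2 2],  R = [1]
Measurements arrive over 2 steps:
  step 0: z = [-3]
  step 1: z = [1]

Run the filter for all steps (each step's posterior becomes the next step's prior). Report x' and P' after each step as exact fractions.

step 0: x̄ = F·x = [-1, -1]
step 0: P̄ = F·P·Fᵀ + Q = [30 -16; -16 17]
step 0: y = z − H·x̄ = [1]
step 0: S = H·P̄·Hᵀ + R = [61]
step 0: K = P̄·Hᵀ·S⁻¹ = [28/61; 2/61]
step 0: x' = x̄ + K·y = [-33/61, -59/61]
step 0: P' = (I − K·H)·P̄ = [1046/61 -1032/61; -1032/61 1033/61]
step 1: x̄ = F·x = [-210/61, 85/61]
step 1: P̄ = F·P·Fᵀ + Q = [4212/61 -6184/61; -6184/61 9489/61]
step 1: y = z − H·x̄ = [311/61]
step 1: S = H·P̄·Hᵀ + R = [5393/61]
step 1: K = P̄·Hᵀ·S⁻¹ = [-3944/5393; 6610/5393]
step 1: x' = x̄ + K·y = [-38674/5393, 41215/5393]
step 1: P' = (I − K·H)·P̄ = [117380/5393 -119352/5393; -119352/5393 122657/5393]

step 0: x' = [-33/61, -59/61], P' = [1046/61 -1032/61; -1032/61 1033/61]
step 1: x' = [-38674/5393, 41215/5393], P' = [117380/5393 -119352/5393; -119352/5393 122657/5393]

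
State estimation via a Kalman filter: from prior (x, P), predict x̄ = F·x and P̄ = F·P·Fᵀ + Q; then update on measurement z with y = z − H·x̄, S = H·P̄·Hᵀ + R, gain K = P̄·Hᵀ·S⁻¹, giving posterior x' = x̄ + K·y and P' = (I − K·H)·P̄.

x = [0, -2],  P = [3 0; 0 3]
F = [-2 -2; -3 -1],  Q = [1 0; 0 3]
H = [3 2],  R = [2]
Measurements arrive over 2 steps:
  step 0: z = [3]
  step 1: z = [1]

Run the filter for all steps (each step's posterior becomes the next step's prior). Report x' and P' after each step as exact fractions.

step 0: x̄ = F·x = [4, 2]
step 0: P̄ = F·P·Fᵀ + Q = [25 24; 24 33]
step 0: y = z − H·x̄ = [-13]
step 0: S = H·P̄·Hᵀ + R = [647]
step 0: K = P̄·Hᵀ·S⁻¹ = [123/647; 138/647]
step 0: x' = x̄ + K·y = [989/647, -500/647]
step 0: P' = (I − K·H)·P̄ = [1046/647 -1446/647; -1446/647 2307/647]
step 1: x̄ = F·x = [-978/647, -2467/647]
step 1: P̄ = F·P·Fᵀ + Q = [2491/647 -678/647; -678/647 4986/647]
step 1: y = z − H·x̄ = [8515/647]
step 1: S = H·P̄·Hᵀ + R = [35521/647]
step 1: K = P̄·Hᵀ·S⁻¹ = [6117/35521; 7938/35521]
step 1: x' = x̄ + K·y = [26811/35521, -30971/35521]
step 1: P' = (I − K·H)·P̄ = [78926/35521 -112272/35521; -112272/35521 176346/35521]

step 0: x' = [989/647, -500/647], P' = [1046/647 -1446/647; -1446/647 2307/647]
step 1: x' = [26811/35521, -30971/35521], P' = [78926/35521 -112272/35521; -112272/35521 176346/35521]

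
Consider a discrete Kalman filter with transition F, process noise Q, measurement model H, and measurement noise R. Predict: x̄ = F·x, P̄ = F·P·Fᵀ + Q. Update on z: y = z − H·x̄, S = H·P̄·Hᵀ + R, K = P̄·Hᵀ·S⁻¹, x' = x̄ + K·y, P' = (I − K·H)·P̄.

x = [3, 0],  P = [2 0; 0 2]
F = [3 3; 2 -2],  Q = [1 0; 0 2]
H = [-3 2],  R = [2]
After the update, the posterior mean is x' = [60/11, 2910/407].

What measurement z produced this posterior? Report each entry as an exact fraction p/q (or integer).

z = [-2]

x̄ = F·x = [9, 6]
P̄ = F·P·Fᵀ + Q = [37 0; 0 18]
S = H·P̄·Hᵀ + R = [407]
K = P̄·Hᵀ·S⁻¹ = [-3/11; 36/407]
x' − x̄ = [-39/11, 468/407] = K·y
y = (KᵀK)⁻¹·Kᵀ·(x' − x̄) = [13]
z = y + H·x̄ = [13] + [-15] = [-2]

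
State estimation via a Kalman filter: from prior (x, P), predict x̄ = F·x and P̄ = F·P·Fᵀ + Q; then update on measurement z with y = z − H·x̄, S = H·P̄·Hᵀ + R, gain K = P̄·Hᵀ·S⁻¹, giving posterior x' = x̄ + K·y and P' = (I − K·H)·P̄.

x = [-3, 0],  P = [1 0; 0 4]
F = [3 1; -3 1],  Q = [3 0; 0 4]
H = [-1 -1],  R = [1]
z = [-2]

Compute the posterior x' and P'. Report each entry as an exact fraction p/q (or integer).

x' = [-97/12, 10]
P' = [263/24 -21/2; -21/2 11]

x̄ = F·x = [-9, 9]
P̄ = F·P·Fᵀ + Q = [16 -5; -5 17]
y = z − H·x̄ = [-2]
S = H·P̄·Hᵀ + R = [24]
K = P̄·Hᵀ·S⁻¹ = [-11/24; -1/2]
x' = x̄ + K·y = [-97/12, 10]
P' = (I − K·H)·P̄ = [263/24 -21/2; -21/2 11]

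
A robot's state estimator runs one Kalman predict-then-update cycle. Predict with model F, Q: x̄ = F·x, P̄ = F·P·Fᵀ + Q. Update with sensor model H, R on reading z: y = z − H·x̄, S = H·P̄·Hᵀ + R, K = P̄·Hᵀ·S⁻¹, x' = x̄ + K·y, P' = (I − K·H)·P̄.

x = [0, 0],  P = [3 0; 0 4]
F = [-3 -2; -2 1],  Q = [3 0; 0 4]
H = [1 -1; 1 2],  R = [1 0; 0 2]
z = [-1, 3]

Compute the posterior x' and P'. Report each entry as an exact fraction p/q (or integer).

x' = [1293/3820, 1001/764]
P' = [1253/1910 1/382; 1/382 125/382]

x̄ = F·x = [0, 0]
P̄ = F·P·Fᵀ + Q = [46 10; 10 20]
y = z − H·x̄ = [-1, 3]
S = H·P̄·Hᵀ + R = [47 16; 16 168]
K = P̄·Hᵀ·S⁻¹ = [624/955 1263/3820; -62/191 251/764]
x' = x̄ + K·y = [1293/3820, 1001/764]
P' = (I − K·H)·P̄ = [1253/1910 1/382; 1/382 125/382]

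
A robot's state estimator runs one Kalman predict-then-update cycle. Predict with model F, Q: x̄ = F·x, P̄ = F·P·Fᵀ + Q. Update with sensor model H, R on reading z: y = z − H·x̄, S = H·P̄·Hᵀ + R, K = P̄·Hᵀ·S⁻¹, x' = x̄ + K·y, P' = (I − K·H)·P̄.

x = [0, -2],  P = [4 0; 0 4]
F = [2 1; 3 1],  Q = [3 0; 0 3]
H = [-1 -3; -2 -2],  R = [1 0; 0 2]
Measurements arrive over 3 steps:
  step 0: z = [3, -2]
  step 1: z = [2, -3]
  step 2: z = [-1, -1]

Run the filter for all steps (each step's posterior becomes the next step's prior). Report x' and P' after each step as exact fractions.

step 0: x' = [4319/2463, -3431/2463], P' = [2278/2463 -997/2463; -997/2463 658/2463]
step 1: x' = [726111/355213, -1206688/1065639], P' = [316981/355213 -138973/355213; -138973/355213 278323/1065639]
step 2: x' = [57319781/224574517, 129301847/449149034], P' = [200393982/224574517 -87863177/224574517; -87863177/224574517 117307657/449149034]

step 0: x̄ = F·x = [-2, -2]
step 0: P̄ = F·P·Fᵀ + Q = [23 28; 28 43]
step 0: y = z − H·x̄ = [-5, -10]
step 0: S = H·P̄·Hᵀ + R = [579 528; 528 490]
step 0: K = P̄·Hᵀ·S⁻¹ = [713/2463 -427/821; -977/2463 113/821]
step 0: x' = x̄ + K·y = [4319/2463, -3431/2463]
step 0: P' = (I − K·H)·P̄ = [2278/2463 -997/2463; -997/2463 658/2463]
step 1: x̄ = F·x = [5207/2463, 9526/2463]
step 1: P̄ = F·P·Fᵀ + Q = [13171/2463 9341/2463; 9341/2463 22567/2463]
step 1: y = z − H·x̄ = [38711/2463, 7359/821]
step 1: S = H·P̄·Hᵀ + R = [274783/2463 78824/821; 78824/821 74202/821]
step 1: K = P̄·Hᵀ·S⁻¹ = [99938/355213 -178008/355213; -139350/355213 138596/1065639]
step 1: x' = x̄ + K·y = [726111/355213, -1206688/1065639]
step 1: P' = (I − K·H)·P̄ = [316981/355213 -138973/355213; -138973/355213 278323/1065639]
step 2: x̄ = F·x = [3149978/1065639, 5328311/1065639]
step 2: P̄ = F·P·Fᵀ + Q = [5611336/1065639 3899386/1065639; 3899386/1065639 9532213/1065639]
step 2: y = z − H·x̄ = [18069272/1065639, 15890939/1065639]
step 2: S = H·P̄·Hᵀ + R = [115863208/1065639 99611038/1065639; 99611038/1065639 93900562/1065639]
step 2: K = P̄·Hᵀ·S⁻¹ = [63195549/224574517 -112530805/224574517; -176196617/449149034 58418697/449149034]
step 2: x' = x̄ + K·y = [57319781/224574517, 129301847/449149034]
step 2: P' = (I − K·H)·P̄ = [200393982/224574517 -87863177/224574517; -87863177/224574517 117307657/449149034]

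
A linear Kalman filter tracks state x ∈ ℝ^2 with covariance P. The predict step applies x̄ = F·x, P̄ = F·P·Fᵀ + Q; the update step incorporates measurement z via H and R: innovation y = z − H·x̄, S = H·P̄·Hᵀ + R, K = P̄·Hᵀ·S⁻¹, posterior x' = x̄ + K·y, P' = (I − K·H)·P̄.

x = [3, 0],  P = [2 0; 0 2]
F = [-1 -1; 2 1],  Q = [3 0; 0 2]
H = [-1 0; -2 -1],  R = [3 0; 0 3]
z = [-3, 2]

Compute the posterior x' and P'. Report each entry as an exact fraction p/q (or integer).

x' = [-2/21, -4/21]
P' = [23/14 -19/7; -19/7 46/7]

x̄ = F·x = [-3, 6]
P̄ = F·P·Fᵀ + Q = [7 -6; -6 12]
y = z − H·x̄ = [-6, 2]
S = H·P̄·Hᵀ + R = [10 8; 8 19]
K = P̄·Hᵀ·S⁻¹ = [-23/42 -4/21; 19/21 -8/21]
x' = x̄ + K·y = [-2/21, -4/21]
P' = (I − K·H)·P̄ = [23/14 -19/7; -19/7 46/7]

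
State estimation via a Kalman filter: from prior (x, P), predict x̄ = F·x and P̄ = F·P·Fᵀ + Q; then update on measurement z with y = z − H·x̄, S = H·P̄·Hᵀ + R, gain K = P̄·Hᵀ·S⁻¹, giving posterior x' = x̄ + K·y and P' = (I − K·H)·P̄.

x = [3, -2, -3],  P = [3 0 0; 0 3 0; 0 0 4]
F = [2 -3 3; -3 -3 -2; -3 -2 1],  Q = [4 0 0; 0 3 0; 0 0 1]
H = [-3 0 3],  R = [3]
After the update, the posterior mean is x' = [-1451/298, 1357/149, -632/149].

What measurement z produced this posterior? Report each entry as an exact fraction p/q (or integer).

z = [2]

x̄ = F·x = [3, 3, -8]
P̄ = F·P·Fᵀ + Q = [79 -15 12; -15 73 37; 12 37 44]
S = H·P̄·Hᵀ + R = [894]
K = P̄·Hᵀ·S⁻¹ = [-67/298; 26/149; 16/149]
x' − x̄ = [-2345/298, 910/149, 560/149] = K·y
y = (KᵀK)⁻¹·Kᵀ·(x' − x̄) = [35]
z = y + H·x̄ = [35] + [-33] = [2]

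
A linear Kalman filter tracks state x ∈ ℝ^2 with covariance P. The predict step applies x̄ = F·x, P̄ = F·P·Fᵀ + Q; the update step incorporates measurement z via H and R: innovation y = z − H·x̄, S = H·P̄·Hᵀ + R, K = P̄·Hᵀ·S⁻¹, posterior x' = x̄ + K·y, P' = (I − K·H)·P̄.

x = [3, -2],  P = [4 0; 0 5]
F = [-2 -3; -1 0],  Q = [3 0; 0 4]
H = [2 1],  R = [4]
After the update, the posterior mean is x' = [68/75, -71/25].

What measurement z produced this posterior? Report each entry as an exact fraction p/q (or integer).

z = [-1]

x̄ = F·x = [0, -3]
P̄ = F·P·Fᵀ + Q = [64 8; 8 8]
S = H·P̄·Hᵀ + R = [300]
K = P̄·Hᵀ·S⁻¹ = [34/75; 2/25]
x' − x̄ = [68/75, 4/25] = K·y
y = (KᵀK)⁻¹·Kᵀ·(x' − x̄) = [2]
z = y + H·x̄ = [2] + [-3] = [-1]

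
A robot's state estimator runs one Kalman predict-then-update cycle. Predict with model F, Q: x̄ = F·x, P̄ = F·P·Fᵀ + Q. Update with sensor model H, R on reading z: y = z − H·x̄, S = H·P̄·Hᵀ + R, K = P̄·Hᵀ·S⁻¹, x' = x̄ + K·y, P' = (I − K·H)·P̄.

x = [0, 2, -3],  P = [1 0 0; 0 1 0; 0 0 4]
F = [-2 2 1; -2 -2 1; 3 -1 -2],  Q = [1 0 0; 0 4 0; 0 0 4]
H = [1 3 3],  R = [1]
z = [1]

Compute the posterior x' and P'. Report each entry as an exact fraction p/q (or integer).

x' = [-67/140, -209/35, 451/70]
P' = [1291/140 232/35 -683/70; 232/35 496/35 -572/35; -683/70 -572/35 689/35]

x̄ = F·x = [1, -7, 4]
P̄ = F·P·Fᵀ + Q = [13 4 -16; 4 16 -12; -16 -12 30]
y = z − H·x̄ = [9]
S = H·P̄·Hᵀ + R = [140]
K = P̄·Hᵀ·S⁻¹ = [-23/140; 4/35; 19/70]
x' = x̄ + K·y = [-67/140, -209/35, 451/70]
P' = (I − K·H)·P̄ = [1291/140 232/35 -683/70; 232/35 496/35 -572/35; -683/70 -572/35 689/35]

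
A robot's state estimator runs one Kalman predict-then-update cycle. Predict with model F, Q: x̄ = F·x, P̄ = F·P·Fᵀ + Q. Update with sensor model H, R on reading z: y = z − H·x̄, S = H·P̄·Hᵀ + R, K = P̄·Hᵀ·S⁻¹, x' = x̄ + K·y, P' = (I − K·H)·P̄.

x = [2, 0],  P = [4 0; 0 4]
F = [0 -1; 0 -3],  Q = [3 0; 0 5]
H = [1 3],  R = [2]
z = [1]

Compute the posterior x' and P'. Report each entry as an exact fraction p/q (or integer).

x̄ = F·x = [0, 0]
P̄ = F·P·Fᵀ + Q = [7 12; 12 41]
y = z − H·x̄ = [1]
S = H·P̄·Hᵀ + R = [450]
K = P̄·Hᵀ·S⁻¹ = [43/450; 3/10]
x' = x̄ + K·y = [43/450, 3/10]
P' = (I − K·H)·P̄ = [1301/450 -9/10; -9/10 1/2]

x' = [43/450, 3/10]
P' = [1301/450 -9/10; -9/10 1/2]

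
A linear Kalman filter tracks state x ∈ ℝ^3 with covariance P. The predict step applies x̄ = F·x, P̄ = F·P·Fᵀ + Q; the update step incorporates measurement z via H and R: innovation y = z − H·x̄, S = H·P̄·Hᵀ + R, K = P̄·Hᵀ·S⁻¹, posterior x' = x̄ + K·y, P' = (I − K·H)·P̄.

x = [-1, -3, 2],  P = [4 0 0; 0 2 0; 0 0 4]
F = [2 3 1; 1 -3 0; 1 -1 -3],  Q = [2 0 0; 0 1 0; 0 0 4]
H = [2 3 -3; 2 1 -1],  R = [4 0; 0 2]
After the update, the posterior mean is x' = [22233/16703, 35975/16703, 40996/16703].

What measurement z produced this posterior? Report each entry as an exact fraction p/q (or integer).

x̄ = F·x = [-9, 8, -4]
P̄ = F·P·Fᵀ + Q = [40 -10 -10; -10 23 10; -10 10 46]
S = H·P̄·Hᵀ + R = [605 307; 307 211]
K = P̄·Hᵀ·S⁻¹ = [-3840/16703 11920/16703; 3079/16703 -5034/16703; -4908/16703 2708/16703]
x' − x̄ = [172560/16703, -97649/16703, 107808/16703] = K·y
y = (KᵀK)⁻¹·Kᵀ·(x' − x̄) = [-17, 9]
z = y + H·x̄ = [-17, 9] + [18, -6] = [1, 3]

z = [1, 3]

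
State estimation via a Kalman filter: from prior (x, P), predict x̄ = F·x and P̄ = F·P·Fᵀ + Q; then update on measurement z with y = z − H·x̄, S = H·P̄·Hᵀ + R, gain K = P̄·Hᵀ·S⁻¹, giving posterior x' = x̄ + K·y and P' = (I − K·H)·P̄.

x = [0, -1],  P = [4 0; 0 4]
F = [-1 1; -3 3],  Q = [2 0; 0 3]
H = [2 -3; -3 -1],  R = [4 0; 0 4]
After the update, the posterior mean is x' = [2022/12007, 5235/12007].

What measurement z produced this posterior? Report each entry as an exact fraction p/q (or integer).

z = [-1, -1]

x̄ = F·x = [-1, -3]
P̄ = F·P·Fᵀ + Q = [10 24; 24 75]
S = H·P̄·Hᵀ + R = [431 333; 333 313]
K = P̄·Hᵀ·S⁻¹ = [853/12007 -2979/12007; -3225/12007 -2208/12007]
x' − x̄ = [14029/12007, 41256/12007] = K·y
y = (KᵀK)⁻¹·Kᵀ·(x' − x̄) = [-8, -7]
z = y + H·x̄ = [-8, -7] + [7, 6] = [-1, -1]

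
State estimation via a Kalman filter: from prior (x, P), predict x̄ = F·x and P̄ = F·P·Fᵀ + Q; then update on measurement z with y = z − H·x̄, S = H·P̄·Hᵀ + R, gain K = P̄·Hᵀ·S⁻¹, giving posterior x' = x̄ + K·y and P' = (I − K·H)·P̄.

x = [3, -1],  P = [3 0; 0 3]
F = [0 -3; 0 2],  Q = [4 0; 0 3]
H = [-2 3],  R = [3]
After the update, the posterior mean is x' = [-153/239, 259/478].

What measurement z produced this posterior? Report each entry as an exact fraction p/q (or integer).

x̄ = F·x = [3, -2]
P̄ = F·P·Fᵀ + Q = [31 -18; -18 15]
S = H·P̄·Hᵀ + R = [478]
K = P̄·Hᵀ·S⁻¹ = [-58/239; 81/478]
x' − x̄ = [-870/239, 1215/478] = K·y
y = (KᵀK)⁻¹·Kᵀ·(x' − x̄) = [15]
z = y + H·x̄ = [15] + [-12] = [3]

z = [3]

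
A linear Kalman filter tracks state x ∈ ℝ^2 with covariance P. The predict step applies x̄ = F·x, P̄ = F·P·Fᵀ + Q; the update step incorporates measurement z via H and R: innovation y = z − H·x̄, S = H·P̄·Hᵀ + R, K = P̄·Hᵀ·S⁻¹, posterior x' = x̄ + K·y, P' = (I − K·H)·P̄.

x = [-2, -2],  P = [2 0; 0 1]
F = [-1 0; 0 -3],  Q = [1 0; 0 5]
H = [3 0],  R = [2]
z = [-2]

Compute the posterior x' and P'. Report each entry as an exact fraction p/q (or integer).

x' = [-14/29, 6]
P' = [6/29 0; 0 14]

x̄ = F·x = [2, 6]
P̄ = F·P·Fᵀ + Q = [3 0; 0 14]
y = z − H·x̄ = [-8]
S = H·P̄·Hᵀ + R = [29]
K = P̄·Hᵀ·S⁻¹ = [9/29; 0]
x' = x̄ + K·y = [-14/29, 6]
P' = (I − K·H)·P̄ = [6/29 0; 0 14]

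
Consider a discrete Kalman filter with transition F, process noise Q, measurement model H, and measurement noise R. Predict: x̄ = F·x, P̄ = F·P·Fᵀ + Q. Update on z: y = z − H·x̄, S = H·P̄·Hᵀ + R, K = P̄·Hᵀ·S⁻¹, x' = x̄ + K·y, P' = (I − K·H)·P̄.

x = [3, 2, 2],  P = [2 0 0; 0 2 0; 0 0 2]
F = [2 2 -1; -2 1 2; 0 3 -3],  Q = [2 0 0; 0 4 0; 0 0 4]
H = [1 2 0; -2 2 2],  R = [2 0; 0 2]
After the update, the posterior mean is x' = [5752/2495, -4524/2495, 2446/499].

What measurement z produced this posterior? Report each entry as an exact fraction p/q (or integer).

z = [-2, 2]

x̄ = F·x = [8, 0, 0]
P̄ = F·P·Fᵀ + Q = [20 -8 18; -8 22 -6; 18 -6 40]
S = H·P̄·Hᵀ + R = [78 76; 76 202]
K = P̄·Hᵀ·S⁻¹ = [582/2495 -466/2495; 906/2495 252/2495; -61/499 102/499]
x' − x̄ = [-14208/2495, -4524/2495, 2446/499] = K·y
y = (KᵀK)⁻¹·Kᵀ·(x' − x̄) = [-10, 18]
z = y + H·x̄ = [-10, 18] + [8, -16] = [-2, 2]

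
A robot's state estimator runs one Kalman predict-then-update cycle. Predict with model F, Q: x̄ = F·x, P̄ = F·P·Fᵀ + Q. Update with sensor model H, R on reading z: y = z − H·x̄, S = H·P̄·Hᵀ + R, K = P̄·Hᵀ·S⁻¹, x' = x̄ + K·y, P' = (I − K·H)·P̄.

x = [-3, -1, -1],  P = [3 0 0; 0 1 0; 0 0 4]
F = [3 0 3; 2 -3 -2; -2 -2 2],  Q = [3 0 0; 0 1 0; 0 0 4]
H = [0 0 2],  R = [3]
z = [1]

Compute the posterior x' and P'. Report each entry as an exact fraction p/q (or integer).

x̄ = F·x = [-12, -1, 6]
P̄ = F·P·Fᵀ + Q = [66 -6 6; -6 38 -22; 6 -22 36]
y = z − H·x̄ = [-11]
S = H·P̄·Hᵀ + R = [147]
K = P̄·Hᵀ·S⁻¹ = [4/49; -44/147; 24/49]
x' = x̄ + K·y = [-632/49, 337/147, 30/49]
P' = (I − K·H)·P̄ = [3186/49 -118/49 6/49; -118/49 3650/147 -22/49; 6/49 -22/49 36/49]

x' = [-632/49, 337/147, 30/49]
P' = [3186/49 -118/49 6/49; -118/49 3650/147 -22/49; 6/49 -22/49 36/49]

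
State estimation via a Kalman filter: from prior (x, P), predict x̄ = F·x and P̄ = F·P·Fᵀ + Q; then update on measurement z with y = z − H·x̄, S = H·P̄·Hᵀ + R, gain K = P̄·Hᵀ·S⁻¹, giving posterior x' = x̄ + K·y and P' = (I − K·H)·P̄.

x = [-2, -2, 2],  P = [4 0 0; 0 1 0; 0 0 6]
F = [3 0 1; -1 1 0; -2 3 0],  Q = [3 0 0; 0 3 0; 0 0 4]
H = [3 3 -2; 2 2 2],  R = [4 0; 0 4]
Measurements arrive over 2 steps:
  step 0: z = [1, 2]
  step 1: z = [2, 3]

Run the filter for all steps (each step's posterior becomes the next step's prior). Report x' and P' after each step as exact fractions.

step 0: x' = [-2026/3493, 3803/3493, 993/3493], P' = [71667/17465 -66909/17465 -2277/17465; -66909/17465 67643/17465 3569/17465; -2277/17465 3569/17465 8852/17465]
step 1: x' = [294484283/358460836, 16093679/89615209, 372092075/716921672], P' = [265359645/89615209 -250027980/89615209 -32686427/179230418; -250027980/89615209 262120440/89615209 22813544/89615209; -32686427/179230418 22813544/89615209 184040449/358460836]

step 0: x̄ = F·x = [-4, 0, -2]
step 0: P̄ = F·P·Fᵀ + Q = [45 -12 -24; -12 8 11; -24 11 29]
step 0: y = z − H·x̄ = [9, 14]
step 0: S = H·P̄·Hᵀ + R = [537 32; 32 132]
step 0: K = P̄·Hᵀ·S⁻¹ = [4707/17465 2481/34930; -1234/17465 4303/34930; -3457/17465 5072/17465]
step 0: x' = x̄ + K·y = [-2026/3493, 3803/3493, 993/3493]
step 0: P' = (I − K·H)·P̄ = [71667/17465 -66909/17465 -2277/17465; -66909/17465 67643/17465 3569/17465; -2277/17465 3569/17465 8852/17465]
step 1: x̄ = F·x = [-5085/3493, 5829/3493, 15461/3493]
step 1: P̄ = F·P·Fᵀ + Q = [692588/17465 -409882/17465 -1016922/17465; -409882/17465 325523/17465 680808/17465; -1016922/17465 680808/17465 1768223/17465]
step 1: y = z − H·x̄ = [35676/3493, -3133/499]
step 1: S = H·P̄·Hᵀ + R = [12961243/17465 -936434/2495; -936434/2495 749604/2495]
step 1: K = P̄·Hᵀ·S⁻¹ = [39340711/179230418 -2023097/358460836; -2337427/89615209 17453002/89615209; -72609233/358460836 209921771/716921672]
step 1: x' = x̄ + K·y = [294484283/358460836, 16093679/89615209, 372092075/716921672]
step 1: P' = (I − K·H)·P̄ = [265359645/89615209 -250027980/89615209 -32686427/179230418; -250027980/89615209 262120440/89615209 22813544/89615209; -32686427/179230418 22813544/89615209 184040449/358460836]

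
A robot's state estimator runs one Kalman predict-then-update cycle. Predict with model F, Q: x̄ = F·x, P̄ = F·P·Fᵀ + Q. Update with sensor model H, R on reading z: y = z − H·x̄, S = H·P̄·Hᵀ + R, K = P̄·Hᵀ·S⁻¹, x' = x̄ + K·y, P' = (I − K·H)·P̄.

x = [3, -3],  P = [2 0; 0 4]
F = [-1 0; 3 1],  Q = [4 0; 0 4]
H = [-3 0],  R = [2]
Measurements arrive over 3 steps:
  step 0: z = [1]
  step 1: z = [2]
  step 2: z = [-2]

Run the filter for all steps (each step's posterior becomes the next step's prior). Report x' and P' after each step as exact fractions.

step 0: x' = [-3/7, 24/7], P' = [3/14 -3/14; -3/14 283/14]
step 1: x' = [-342/559, 1257/559], P' = [118/559 -12/559; -12/559 13872/559]
step 2: x' = [1851/2788, 1131/2788], P' = [1177/5576 -171/5576; -171/5576 170081/5576]

step 0: x̄ = F·x = [-3, 6]
step 0: P̄ = F·P·Fᵀ + Q = [6 -6; -6 26]
step 0: y = z − H·x̄ = [-8]
step 0: S = H·P̄·Hᵀ + R = [56]
step 0: K = P̄·Hᵀ·S⁻¹ = [-9/28; 9/28]
step 0: x' = x̄ + K·y = [-3/7, 24/7]
step 0: P' = (I − K·H)·P̄ = [3/14 -3/14; -3/14 283/14]
step 1: x̄ = F·x = [3/7, 15/7]
step 1: P̄ = F·P·Fᵀ + Q = [59/14 -3/7; -3/7 174/7]
step 1: y = z − H·x̄ = [23/7]
step 1: S = H·P̄·Hᵀ + R = [559/14]
step 1: K = P̄·Hᵀ·S⁻¹ = [-177/559; 18/559]
step 1: x' = x̄ + K·y = [-342/559, 1257/559]
step 1: P' = (I − K·H)·P̄ = [118/559 -12/559; -12/559 13872/559]
step 2: x̄ = F·x = [342/559, 231/559]
step 2: P̄ = F·P·Fᵀ + Q = [2354/559 -342/559; -342/559 17098/559]
step 2: y = z − H·x̄ = [-92/559]
step 2: S = H·P̄·Hᵀ + R = [22304/559]
step 2: K = P̄·Hᵀ·S⁻¹ = [-3531/11152; 513/11152]
step 2: x' = x̄ + K·y = [1851/2788, 1131/2788]
step 2: P' = (I − K·H)·P̄ = [1177/5576 -171/5576; -171/5576 170081/5576]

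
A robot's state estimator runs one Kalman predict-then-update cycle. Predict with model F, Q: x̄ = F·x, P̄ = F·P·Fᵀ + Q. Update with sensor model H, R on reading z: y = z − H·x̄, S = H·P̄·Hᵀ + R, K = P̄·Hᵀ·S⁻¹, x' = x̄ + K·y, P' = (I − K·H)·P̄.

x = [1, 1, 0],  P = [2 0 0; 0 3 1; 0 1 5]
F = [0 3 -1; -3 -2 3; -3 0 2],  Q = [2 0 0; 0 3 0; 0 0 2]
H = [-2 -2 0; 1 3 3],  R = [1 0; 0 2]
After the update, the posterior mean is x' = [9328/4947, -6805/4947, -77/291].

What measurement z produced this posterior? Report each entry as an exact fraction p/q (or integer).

z = [-1, -3]

x̄ = F·x = [3, -5, -3]
P̄ = F·P·Fᵀ + Q = [28 -22 -4; -22 66 44; -4 44 40]
S = H·P̄·Hᵀ + R = [201 -516; -516 1620]
K = P̄·Hᵀ·S⁻¹ = [-3770/4947 -2707/9894; 1364/4947 1375/4947; -8/291 14/97]
x' − x̄ = [-5513/4947, 17930/4947, 796/291] = K·y
y = (KᵀK)⁻¹·Kᵀ·(x' − x̄) = [-5, 18]
z = y + H·x̄ = [-5, 18] + [4, -21] = [-1, -3]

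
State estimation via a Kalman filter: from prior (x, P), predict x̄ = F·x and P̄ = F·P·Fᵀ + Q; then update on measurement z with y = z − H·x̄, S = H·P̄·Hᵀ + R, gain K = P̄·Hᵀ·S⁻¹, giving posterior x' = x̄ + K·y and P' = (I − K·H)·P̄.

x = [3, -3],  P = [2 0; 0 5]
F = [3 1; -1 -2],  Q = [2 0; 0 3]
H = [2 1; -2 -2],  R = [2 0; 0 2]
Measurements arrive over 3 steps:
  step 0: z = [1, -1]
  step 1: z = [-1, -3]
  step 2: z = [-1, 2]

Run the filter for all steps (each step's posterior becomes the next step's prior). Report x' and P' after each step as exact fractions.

step 0: x̄ = F·x = [6, 3]
step 0: P̄ = F·P·Fᵀ + Q = [25 -16; -16 25]
step 0: y = z − H·x̄ = [-14, 17]
step 0: S = H·P̄·Hᵀ + R = [63 -54; -54 74]
step 0: K = P̄·Hᵀ·S⁻¹ = [772/873 39/97; -745/873 -84/97]
step 0: x' = x̄ + K·y = [397/873, 197/873]
step 0: P' = (I − K·H)·P̄ = [1895/873 -2246/873; -2246/873 3002/873]
step 1: x̄ = F·x = [1388/873, -791/873]
step 1: P̄ = F·P·Fᵀ + Q = [8327/873 4033/873; 4033/873 7538/873]
step 1: y = z − H·x̄ = [-2858/873, -475/291]
step 1: S = H·P̄·Hᵀ + R = [58724/873 -24194/291; -24194/291 10830/97]
step 1: K = P̄·Hᵀ·S⁻¹ = [127225/260986 28549/260986; -45467/130493 -64840/130493]
step 1: x' = x̄ + K·y = [-48159/260986, 136451/130493]
step 1: P' = (I − K·H)·P̄ = [282999/260986 -155774/130493; -155774/130493 220614/130493]
step 2: x̄ = F·x = [11675/23726, -497645/260986]
step 2: P̄ = F·P·Fᵀ + Q = [149173/23726 40853/23726; 40853/23726 1584677/260986]
step 2: y = z − H·x̄ = [-20191/260986, -108234/130493]
step 2: S = H·P̄·Hᵀ + R = [10467793/260986 -6214632/130493; -6214632/130493 8509678/130493]
step 2: K = P̄·Hᵀ·S⁻¹ = [762427/1563599 172725/1563599; -15895751/45344371 -22447314/45344371]
step 2: x' = x̄ + K·y = [567163/1563599, -66614007/45344371]
step 2: P' = (I − K·H)·P̄ = [1697579/1563599 -1870304/1563599; -1870304/1563599 76686130/45344371]

step 0: x' = [397/873, 197/873], P' = [1895/873 -2246/873; -2246/873 3002/873]
step 1: x' = [-48159/260986, 136451/130493], P' = [282999/260986 -155774/130493; -155774/130493 220614/130493]
step 2: x' = [567163/1563599, -66614007/45344371], P' = [1697579/1563599 -1870304/1563599; -1870304/1563599 76686130/45344371]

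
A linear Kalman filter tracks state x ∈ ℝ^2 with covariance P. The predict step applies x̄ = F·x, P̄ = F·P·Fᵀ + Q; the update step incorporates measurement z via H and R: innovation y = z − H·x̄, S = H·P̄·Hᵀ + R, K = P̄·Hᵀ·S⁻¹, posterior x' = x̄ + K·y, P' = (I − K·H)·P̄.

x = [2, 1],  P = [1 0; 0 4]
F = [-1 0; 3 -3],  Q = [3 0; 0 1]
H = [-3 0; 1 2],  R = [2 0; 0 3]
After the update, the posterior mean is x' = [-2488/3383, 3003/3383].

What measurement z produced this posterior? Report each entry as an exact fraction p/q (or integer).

z = [2, 1]

x̄ = F·x = [-2, 3]
P̄ = F·P·Fᵀ + Q = [4 -3; -3 46]
S = H·P̄·Hᵀ + R = [38 6; 6 179]
K = P̄·Hᵀ·S⁻¹ = [-1068/3383 -2/3383; 1077/6766 1664/3383]
x' − x̄ = [4278/3383, -7146/3383] = K·y
y = (KᵀK)⁻¹·Kᵀ·(x' − x̄) = [-4, -3]
z = y + H·x̄ = [-4, -3] + [6, 4] = [2, 1]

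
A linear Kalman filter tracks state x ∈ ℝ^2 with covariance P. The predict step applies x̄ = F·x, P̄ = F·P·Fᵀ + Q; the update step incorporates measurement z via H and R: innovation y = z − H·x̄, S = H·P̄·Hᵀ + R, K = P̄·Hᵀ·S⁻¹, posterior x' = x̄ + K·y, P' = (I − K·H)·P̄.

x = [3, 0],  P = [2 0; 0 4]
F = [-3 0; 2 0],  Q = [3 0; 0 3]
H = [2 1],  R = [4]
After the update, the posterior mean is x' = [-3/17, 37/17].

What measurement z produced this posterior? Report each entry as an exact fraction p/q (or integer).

z = [3]

x̄ = F·x = [-9, 6]
P̄ = F·P·Fᵀ + Q = [21 -12; -12 11]
S = H·P̄·Hᵀ + R = [51]
K = P̄·Hᵀ·S⁻¹ = [10/17; -13/51]
x' − x̄ = [150/17, -65/17] = K·y
y = (KᵀK)⁻¹·Kᵀ·(x' − x̄) = [15]
z = y + H·x̄ = [15] + [-12] = [3]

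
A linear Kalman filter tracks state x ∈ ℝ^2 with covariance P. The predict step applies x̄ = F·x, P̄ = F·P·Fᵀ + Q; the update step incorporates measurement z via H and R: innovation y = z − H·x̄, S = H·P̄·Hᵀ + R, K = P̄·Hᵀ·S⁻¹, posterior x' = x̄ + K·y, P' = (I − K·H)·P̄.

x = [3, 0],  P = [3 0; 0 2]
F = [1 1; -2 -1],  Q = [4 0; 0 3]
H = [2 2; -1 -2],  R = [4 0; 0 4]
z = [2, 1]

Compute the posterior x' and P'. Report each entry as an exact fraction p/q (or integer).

x' = [247/89, -180/89]
P' = [374/89 -283/89; -283/89 513/178]

x̄ = F·x = [3, -6]
P̄ = F·P·Fᵀ + Q = [9 -8; -8 17]
y = z − H·x̄ = [8, -8]
S = H·P̄·Hᵀ + R = [44 -38; -38 49]
K = P̄·Hᵀ·S⁻¹ = [91/178 48/89; -53/356 -115/178]
x' = x̄ + K·y = [247/89, -180/89]
P' = (I − K·H)·P̄ = [374/89 -283/89; -283/89 513/178]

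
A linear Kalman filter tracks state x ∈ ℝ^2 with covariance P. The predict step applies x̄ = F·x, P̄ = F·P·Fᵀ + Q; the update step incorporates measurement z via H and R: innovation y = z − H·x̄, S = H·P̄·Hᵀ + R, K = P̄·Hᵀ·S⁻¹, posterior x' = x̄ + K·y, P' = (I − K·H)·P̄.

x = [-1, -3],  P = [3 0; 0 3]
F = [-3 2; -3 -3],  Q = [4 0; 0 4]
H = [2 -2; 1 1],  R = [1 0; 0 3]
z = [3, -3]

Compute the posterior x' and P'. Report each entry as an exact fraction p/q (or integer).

x' = [-4367/6621, -13993/6621]
P' = [15749/19863 13285/19863; 13285/19863 31543/39726]

x̄ = F·x = [-3, 12]
P̄ = F·P·Fᵀ + Q = [43 9; 9 58]
y = z − H·x̄ = [33, -12]
S = H·P̄·Hᵀ + R = [333 -30; -30 122]
K = P̄·Hᵀ·S⁻¹ = [4928/19863 3226/6621; -4973/19863 6457/13242]
x' = x̄ + K·y = [-4367/6621, -13993/6621]
P' = (I − K·H)·P̄ = [15749/19863 13285/19863; 13285/19863 31543/39726]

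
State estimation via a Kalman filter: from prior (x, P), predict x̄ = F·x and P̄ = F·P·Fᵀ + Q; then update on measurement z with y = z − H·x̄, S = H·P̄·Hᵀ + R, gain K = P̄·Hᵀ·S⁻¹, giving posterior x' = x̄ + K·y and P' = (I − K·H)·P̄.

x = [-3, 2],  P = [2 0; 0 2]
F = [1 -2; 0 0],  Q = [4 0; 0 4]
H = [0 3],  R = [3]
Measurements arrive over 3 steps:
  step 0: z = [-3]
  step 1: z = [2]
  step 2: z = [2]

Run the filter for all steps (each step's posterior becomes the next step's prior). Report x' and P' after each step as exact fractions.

step 0: x̄ = F·x = [-7, 0]
step 0: P̄ = F·P·Fᵀ + Q = [14 0; 0 4]
step 0: y = z − H·x̄ = [-3]
step 0: S = H·P̄·Hᵀ + R = [39]
step 0: K = P̄·Hᵀ·S⁻¹ = [0; 4/13]
step 0: x' = x̄ + K·y = [-7, -12/13]
step 0: P' = (I − K·H)·P̄ = [14 0; 0 4/13]
step 1: x̄ = F·x = [-67/13, 0]
step 1: P̄ = F·P·Fᵀ + Q = [250/13 0; 0 4]
step 1: y = z − H·x̄ = [2]
step 1: S = H·P̄·Hᵀ + R = [39]
step 1: K = P̄·Hᵀ·S⁻¹ = [0; 4/13]
step 1: x' = x̄ + K·y = [-67/13, 8/13]
step 1: P' = (I − K·H)·P̄ = [250/13 0; 0 4/13]
step 2: x̄ = F·x = [-83/13, 0]
step 2: P̄ = F·P·Fᵀ + Q = [318/13 0; 0 4]
step 2: y = z − H·x̄ = [2]
step 2: S = H·P̄·Hᵀ + R = [39]
step 2: K = P̄·Hᵀ·S⁻¹ = [0; 4/13]
step 2: x' = x̄ + K·y = [-83/13, 8/13]
step 2: P' = (I − K·H)·P̄ = [318/13 0; 0 4/13]

step 0: x' = [-7, -12/13], P' = [14 0; 0 4/13]
step 1: x' = [-67/13, 8/13], P' = [250/13 0; 0 4/13]
step 2: x' = [-83/13, 8/13], P' = [318/13 0; 0 4/13]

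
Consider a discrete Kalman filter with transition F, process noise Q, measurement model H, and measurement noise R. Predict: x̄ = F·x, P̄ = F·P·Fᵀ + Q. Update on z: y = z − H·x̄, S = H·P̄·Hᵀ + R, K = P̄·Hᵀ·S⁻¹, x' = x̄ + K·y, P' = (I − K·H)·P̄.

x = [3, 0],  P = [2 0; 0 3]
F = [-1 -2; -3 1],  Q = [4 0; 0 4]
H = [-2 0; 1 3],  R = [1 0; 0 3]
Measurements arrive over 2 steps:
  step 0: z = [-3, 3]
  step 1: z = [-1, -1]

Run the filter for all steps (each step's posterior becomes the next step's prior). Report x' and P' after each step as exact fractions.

step 0: x' = [4080/2777, 2139/5554], P' = [684/2777 -225/2777; -225/2777 1975/5554]
step 1: x' = [3380875/8257229, -5276923/8257229], P' = [1967658/8257229 -632490/8257229; -632490/8257229 2831151/8257229]

step 0: x̄ = F·x = [-3, -9]
step 0: P̄ = F·P·Fᵀ + Q = [18 0; 0 25]
step 0: y = z − H·x̄ = [-9, 33]
step 0: S = H·P̄·Hᵀ + R = [73 -36; -36 246]
step 0: K = P̄·Hᵀ·S⁻¹ = [-1368/2777 3/2777; 450/2777 1825/5554]
step 0: x' = x̄ + K·y = [4080/2777, 2139/5554]
step 0: P' = (I − K·H)·P̄ = [684/2777 -225/2777; -225/2777 1975/5554]
step 1: x̄ = F·x = [-6219/2777, -22341/5554]
step 1: P̄ = F·P·Fᵀ + Q = [14842/2777 -1048/2777; -1048/2777 39203/5554]
step 1: y = z − H·x̄ = [-15215/2777, 73907/5554]
step 1: S = H·P̄·Hᵀ + R = [62145/2777 -23396/2777; -23396/2777 386597/5554]
step 1: K = P̄·Hᵀ·S⁻¹ = [-3935316/8257229 23396/8257229; 1264980/8257229 2620321/8257229]
step 1: x' = x̄ + K·y = [3380875/8257229, -5276923/8257229]
step 1: P' = (I − K·H)·P̄ = [1967658/8257229 -632490/8257229; -632490/8257229 2831151/8257229]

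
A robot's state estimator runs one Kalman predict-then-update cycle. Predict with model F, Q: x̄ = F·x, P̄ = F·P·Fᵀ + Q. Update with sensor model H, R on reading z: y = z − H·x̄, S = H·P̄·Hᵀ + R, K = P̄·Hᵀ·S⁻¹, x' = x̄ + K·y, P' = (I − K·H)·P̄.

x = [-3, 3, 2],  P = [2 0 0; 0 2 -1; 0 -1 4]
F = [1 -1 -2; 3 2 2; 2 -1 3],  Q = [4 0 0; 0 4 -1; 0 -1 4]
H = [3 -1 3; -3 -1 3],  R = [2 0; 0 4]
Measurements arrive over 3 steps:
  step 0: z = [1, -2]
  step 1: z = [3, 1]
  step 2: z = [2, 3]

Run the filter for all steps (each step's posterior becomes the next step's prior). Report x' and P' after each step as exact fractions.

step 0: x̄ = F·x = [-10, 1, -3]
step 0: P̄ = F·P·Fᵀ + Q = [20 -8 -17; -8 38 27; -17 27 56]
step 0: y = z − H·x̄ = [41, -22]
step 0: S = H·P̄·Hᵀ + R = [304 200; 200 822]
step 0: K = P̄·Hᵀ·S⁻¹ = [17287/104944 -4339/26236; 1109/104944 2071/26236; 8895/52472 2523/13118]
step 0: x' = x̄ + K·y = [41159/104944, -31835/104944, -14745/52472]
step 0: P' = (I − K·H)·P̄ = [17333/104944 -5153/104944 -3763/52472; -5153/104944 3411773/104944 571575/52472; -3763/52472 571575/52472 100109/26236]
step 1: x̄ = F·x = [65987/52472, 827/104944, 3669/14992]
step 1: P̄ = F·P·Fᵀ + Q = [2515909/26236 -7598467/52472 -5453/7496; -7598467/52472 24817661/104944 6819/14992; -5453/7496 6819/14992 82315/14992]
step 1: y = z − H·x̄ = [-9832/6559, 106161/26236]
step 1: S = H·P̄·Hᵀ + R = [13144198/6559 -3803476/6559; -3803476/6559 1931385/6559]
step 1: K = P̄·Hᵀ·S⁻¹ = [139687570/832449853 -269988311/1664899706; -267544975/832449853 146292673/3329799412; 47970261/832449853 583669545/3329799412]
step 1: x' = x̄ + K·y = [291229110/832449853, 555601536/832449853, 722256198/832449853]
step 1: P' = (I − K·H)·P̄ = [136558627/832449853 -227127541/1664899706 -162576341/1664899706; -227127541/1664899706 41750386073/3329799412 13657597173/3329799412; -162576341/1664899706 13657597173/3329799412 5005605769/3329799412]
step 2: x̄ = F·x = [-1708884822/832449853, 3429402798/832449853, 2193625278/832449853]
step 2: P̄ = F·P·Fᵀ + Q = [132477750889/3329799412 -91037604463/1664899706 419770615/1664899706; -91037604463/1664899706 76291789951/832449853 -892595288/832449853; 419770615/1664899706 -892595288/832449853 4568644695/832449853]
step 2: y = z − H·x̄ = [3640081136/832449853, -5780777943/832449853]
step 2: S = H·P̄·Hᵀ + R = [2797583008257/3329799412 -701239102265/3329799412; -701239102265/3329799412 589116615689/3329799412]
step 2: K = P̄·Hᵀ·S⁻¹ = [29075400485128/173639041321927 -28124185734613/173639041321927; -52007817353063/173639041321927 5987563720619/173639041321927; 11271968632597/173639041321927 29886293940731/173639041321927]
step 2: x' = x̄ + K·y = [-34011217291459/173639041321927, 446336511025337/173639041321927, 299313935810105/173639041321927]
step 2: P' = (I − K·H)·P̄ = [28441257318118/173639041321927 -21327648264767/173639041321927 -16166873082955/173639041321927; -21327648264767/173639041321927 2034227658482656/173639041321927 664731656190277/173639041321927; -16166873082955/173639041321927 664731656190277/173639041321927 245258737568112/173639041321927]

step 0: x' = [41159/104944, -31835/104944, -14745/52472], P' = [17333/104944 -5153/104944 -3763/52472; -5153/104944 3411773/104944 571575/52472; -3763/52472 571575/52472 100109/26236]
step 1: x' = [291229110/832449853, 555601536/832449853, 722256198/832449853], P' = [136558627/832449853 -227127541/1664899706 -162576341/1664899706; -227127541/1664899706 41750386073/3329799412 13657597173/3329799412; -162576341/1664899706 13657597173/3329799412 5005605769/3329799412]
step 2: x' = [-34011217291459/173639041321927, 446336511025337/173639041321927, 299313935810105/173639041321927], P' = [28441257318118/173639041321927 -21327648264767/173639041321927 -16166873082955/173639041321927; -21327648264767/173639041321927 2034227658482656/173639041321927 664731656190277/173639041321927; -16166873082955/173639041321927 664731656190277/173639041321927 245258737568112/173639041321927]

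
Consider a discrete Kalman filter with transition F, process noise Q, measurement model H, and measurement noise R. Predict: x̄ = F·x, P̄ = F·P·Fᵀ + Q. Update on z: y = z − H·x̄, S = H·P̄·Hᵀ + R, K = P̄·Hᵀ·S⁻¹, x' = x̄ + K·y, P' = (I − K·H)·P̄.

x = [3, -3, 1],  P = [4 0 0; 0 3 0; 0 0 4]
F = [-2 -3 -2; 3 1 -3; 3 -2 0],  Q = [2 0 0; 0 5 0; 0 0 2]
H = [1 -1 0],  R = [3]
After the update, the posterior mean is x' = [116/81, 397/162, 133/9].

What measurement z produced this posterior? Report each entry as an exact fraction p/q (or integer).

z = [-1]

x̄ = F·x = [1, 3, 15]
P̄ = F·P·Fᵀ + Q = [61 -9 -6; -9 80 30; -6 30 50]
S = H·P̄·Hᵀ + R = [162]
K = P̄·Hᵀ·S⁻¹ = [35/81; -89/162; -2/9]
x' − x̄ = [35/81, -89/162, -2/9] = K·y
y = (KᵀK)⁻¹·Kᵀ·(x' − x̄) = [1]
z = y + H·x̄ = [1] + [-2] = [-1]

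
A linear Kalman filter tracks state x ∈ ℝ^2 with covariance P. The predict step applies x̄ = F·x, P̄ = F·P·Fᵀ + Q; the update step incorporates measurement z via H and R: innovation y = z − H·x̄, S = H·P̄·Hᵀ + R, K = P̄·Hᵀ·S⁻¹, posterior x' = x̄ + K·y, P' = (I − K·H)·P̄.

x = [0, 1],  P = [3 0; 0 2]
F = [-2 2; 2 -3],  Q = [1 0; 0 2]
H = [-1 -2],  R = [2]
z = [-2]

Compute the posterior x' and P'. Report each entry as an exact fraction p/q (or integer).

x' = [-52/55, 15/11]
P' = [426/55 -48/11; -48/11 32/11]

x̄ = F·x = [2, -3]
P̄ = F·P·Fᵀ + Q = [21 -24; -24 32]
y = z − H·x̄ = [-6]
S = H·P̄·Hᵀ + R = [55]
K = P̄·Hᵀ·S⁻¹ = [27/55; -8/11]
x' = x̄ + K·y = [-52/55, 15/11]
P' = (I − K·H)·P̄ = [426/55 -48/11; -48/11 32/11]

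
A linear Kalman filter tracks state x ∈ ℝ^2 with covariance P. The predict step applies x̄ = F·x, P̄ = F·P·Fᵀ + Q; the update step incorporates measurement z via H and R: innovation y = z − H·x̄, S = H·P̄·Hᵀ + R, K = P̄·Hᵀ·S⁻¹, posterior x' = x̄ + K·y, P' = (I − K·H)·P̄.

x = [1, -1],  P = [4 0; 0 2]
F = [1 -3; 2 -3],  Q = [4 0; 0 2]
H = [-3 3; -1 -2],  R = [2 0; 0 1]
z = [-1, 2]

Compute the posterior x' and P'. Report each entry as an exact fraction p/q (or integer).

x' = [-332/775, -587/775]
P' = [1118/5425 338/5425; 338/5425 733/5425]

x̄ = F·x = [4, 5]
P̄ = F·P·Fᵀ + Q = [26 26; 26 36]
y = z − H·x̄ = [-4, 16]
S = H·P̄·Hᵀ + R = [92 -60; -60 275]
K = P̄·Hᵀ·S⁻¹ = [-234/1085 -1794/5425; 237/2170 -1804/5425]
x' = x̄ + K·y = [-332/775, -587/775]
P' = (I − K·H)·P̄ = [1118/5425 338/5425; 338/5425 733/5425]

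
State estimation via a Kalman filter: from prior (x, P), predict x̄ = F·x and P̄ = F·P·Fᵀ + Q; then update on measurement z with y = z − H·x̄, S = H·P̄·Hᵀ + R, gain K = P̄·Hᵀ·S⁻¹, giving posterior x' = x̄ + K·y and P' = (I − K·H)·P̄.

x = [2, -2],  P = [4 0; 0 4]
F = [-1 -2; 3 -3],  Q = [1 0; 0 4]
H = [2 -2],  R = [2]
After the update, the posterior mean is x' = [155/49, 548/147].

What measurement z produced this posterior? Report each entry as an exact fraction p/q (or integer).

z = [-1]

x̄ = F·x = [2, 12]
P̄ = F·P·Fᵀ + Q = [21 12; 12 76]
S = H·P̄·Hᵀ + R = [294]
K = P̄·Hᵀ·S⁻¹ = [3/49; -64/147]
x' − x̄ = [57/49, -1216/147] = K·y
y = (KᵀK)⁻¹·Kᵀ·(x' − x̄) = [19]
z = y + H·x̄ = [19] + [-20] = [-1]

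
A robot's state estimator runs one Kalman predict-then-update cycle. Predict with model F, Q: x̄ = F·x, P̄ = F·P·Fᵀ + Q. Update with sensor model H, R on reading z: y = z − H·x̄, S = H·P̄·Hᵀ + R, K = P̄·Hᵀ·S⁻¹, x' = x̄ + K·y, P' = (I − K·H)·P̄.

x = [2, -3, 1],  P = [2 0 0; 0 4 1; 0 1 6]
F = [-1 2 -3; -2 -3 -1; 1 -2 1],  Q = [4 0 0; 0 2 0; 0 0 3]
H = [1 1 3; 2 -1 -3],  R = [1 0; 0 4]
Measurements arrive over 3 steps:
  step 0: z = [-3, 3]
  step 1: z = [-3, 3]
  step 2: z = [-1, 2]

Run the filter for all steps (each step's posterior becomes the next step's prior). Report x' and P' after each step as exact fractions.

step 0: x̄ = F·x = [-11, 4, 9]
step 0: P̄ = F·P·Fᵀ + Q = [64 5 -28; 5 58 13; -28 13 23]
step 0: y = z − H·x̄ = [-23, 56]
step 0: S = H·P̄·Hᵀ + R = [250 -294; -294 919]
step 0: K = P̄·Hᵀ·S⁻¹ = [47073/143314 23670/71657; 34080/71657 4119/71657; 4527/71657 -9312/71657]
step 0: x' = x̄ + K·y = [-8093/143314, -266548/71657, 19320/71657]
step 0: P' = (I − K·H)·P̄ = [78811/143314 16852/71657 -10907/71657; 16852/71657 1038299/71657 -340357/71657; -10907/71657 -340357/71657 118597/71657]
step 1: x̄ = F·x = [-1174019/143314, 788417/71657, 1096739/143314]
step 1: P̄ = F·P·Fᵀ + Q = [18996073/143314 -8270892/71657 -14320425/143314; -8270892/71657 7880678/71657 6422316/71657; -14320425/143314 6422316/71657 11596751/143314]
step 1: y = z − H·x̄ = [-2061487/71657, 7645031/143314]
step 1: S = H·P̄·Hᵀ + R = [48666588/71657 -109355410/71657; -109355410/71657 511769691/143314]
step 1: K = P̄·Hᵀ·S⁻¹ = [4137826891/13800093644 1099337510/3450023411; 734008121/6900046822 -432208510/3450023411; 640206735/3450023411 -240602235/3450023411]
step 1: x' = x̄ + K·y = [2485120405/13800093644, 8690268341/6900046822, -4850831339/3450023411]
step 1: P' = (I − K·H)·P̄ = [7242409017/13800093644 -907886653/6900046822 -107400735/3450023411; -907886653/6900046822 19227022743/3450023411 -6135358452/3450023411; -107400735/3450023411 -6135358452/3450023411 2294321974/3450023411]
step 2: x̄ = F·x = [90485929027/13800093644, -9427131375/3450023411, -51679278315/13800093644]
step 2: P̄ = F·P·Fᵀ + Q = [751853419825/13800093644 -148103337010/3450023411 -544282788521/13800093644; -148103337010/3450023411 146790908930/3450023411 115450227306/3450023411; -544282788521/13800093644 115450227306/3450023411 470021964309/13800093644]
step 2: y = z − H·x̄ = [44230168887/6900046822, -346118031211/13800093644]
step 2: S = H·P̄·Hᵀ + R = [975824214027/3450023411 -4154860821899/6900046822; -4154860821899/6900046822 19551827678133/13800093644]
step 2: K = P̄·Hᵀ·S⁻¹ = [31577548569411/105290788558898 16751034457542/52645394279449; 5416314560089/52645394279449 -6199631982082/52645394279449; 49141871111402/263226971397245 -18970624399733/263226971397245]
step 2: x' = x̄ + K·y = [52537708625869/105290788558898, 46358615760602/52645394279449, -194940577854881/263226971397245]
step 2: P' = (I − K·H)·P̄ = [55195274743249/105290788558898 -6460737789413/52645394279449 -1782708432502/52645394279449; -6460737789413/52645394279449 279812829169092/52645394279449 -89311925606530/52645394279449; -1782708432502/52645394279449 -89311925606530/52645394279449 168205013768854/263226971397245]

step 0: x' = [-8093/143314, -266548/71657, 19320/71657], P' = [78811/143314 16852/71657 -10907/71657; 16852/71657 1038299/71657 -340357/71657; -10907/71657 -340357/71657 118597/71657]
step 1: x' = [2485120405/13800093644, 8690268341/6900046822, -4850831339/3450023411], P' = [7242409017/13800093644 -907886653/6900046822 -107400735/3450023411; -907886653/6900046822 19227022743/3450023411 -6135358452/3450023411; -107400735/3450023411 -6135358452/3450023411 2294321974/3450023411]
step 2: x' = [52537708625869/105290788558898, 46358615760602/52645394279449, -194940577854881/263226971397245], P' = [55195274743249/105290788558898 -6460737789413/52645394279449 -1782708432502/52645394279449; -6460737789413/52645394279449 279812829169092/52645394279449 -89311925606530/52645394279449; -1782708432502/52645394279449 -89311925606530/52645394279449 168205013768854/263226971397245]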